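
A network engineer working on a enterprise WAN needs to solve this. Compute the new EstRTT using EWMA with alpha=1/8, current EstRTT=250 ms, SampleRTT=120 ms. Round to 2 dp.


Given: EstRTT = 250 ms, SampleRTT = 120 ms, alpha = 1/8
New EstRTT = (1 - alpha) * EstRTT + alpha * SampleRTT
(7/8) * 250 = 218.75
(1/8) * 120 = 15
New EstRTT = 218.75 + 15 = 233.75 ms -> 233.75 ms (2 dp)

233.75


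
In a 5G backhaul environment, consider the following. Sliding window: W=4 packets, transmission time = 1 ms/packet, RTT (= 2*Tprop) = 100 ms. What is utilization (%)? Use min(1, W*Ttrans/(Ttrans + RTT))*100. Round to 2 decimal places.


Given: W = 4, Ttrans = 1 ms, RTT = 100 ms (= 2 * Tprop, Tprop = 50 ms)
Cycle time = Ttrans + RTT = 1 + 100 = 101 ms (first packet sent until its ACK returns)
W * Ttrans = 4 * 1 = 4 ms of sending per cycle
W * Ttrans / (Ttrans + RTT) = 4 / 101 = 0.039604
U = min(1, 0.039604) = 0.039604
U% = 3.96%

3.96


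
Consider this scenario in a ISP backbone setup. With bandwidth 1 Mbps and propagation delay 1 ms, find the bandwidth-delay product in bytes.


Given: bandwidth = 1 Mbps, delay = 1 ms
BDP in bits = 1 * 10^6 * 1 / 1000
BDP in bits = 1000
BDP in bytes = 1000 / 8 = 125

125


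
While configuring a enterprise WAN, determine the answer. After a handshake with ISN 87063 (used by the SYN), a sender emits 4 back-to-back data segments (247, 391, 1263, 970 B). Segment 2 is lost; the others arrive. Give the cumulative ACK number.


SYN uses sequence number 87063; first data byte = ISN + 1 = 87064.
Segment 1: SEQ = 87064, len = 247 B, covers [87064, 87310]
Segment 2: SEQ = 87311, len = 391 B, covers [87311, 87701] [LOST]
Segment 3: SEQ = 87702, len = 1263 B, covers [87702, 88964]
Segment 4: SEQ = 88965, len = 970 B, covers [88965, 89934]
In-order data received: bytes [87064, 87310] (segments 1..1).
Segment 2 missing -> gap begins at byte 87311; later segments buffered out of order.
Cumulative ACK = next expected in-order byte = 87064 + 247 = 87311

87311


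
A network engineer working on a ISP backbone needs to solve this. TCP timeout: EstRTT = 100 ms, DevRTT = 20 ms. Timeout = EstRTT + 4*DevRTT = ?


Given: EstRTT = 100 ms, DevRTT = 20 ms
Timeout = EstRTT + 4 * DevRTT
4 * DevRTT = 4 * 20 = 80
Timeout = 100 + 80 = 180 ms

180


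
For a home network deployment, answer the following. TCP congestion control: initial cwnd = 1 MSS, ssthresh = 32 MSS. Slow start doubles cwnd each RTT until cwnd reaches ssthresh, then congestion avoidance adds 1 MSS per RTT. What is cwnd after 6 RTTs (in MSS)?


RTT 0: cwnd = 1 MSS (initial)
RTT 1: cwnd = 2 MSS (slow start, doubled)
RTT 2: cwnd = 4 MSS (slow start, doubled)
RTT 3: cwnd = 8 MSS (slow start, doubled)
RTT 4: cwnd = 16 MSS (slow start, doubled)
RTT 5: cwnd = 32 MSS (slow start, doubled)
RTT 6: cwnd = 33 MSS (congestion avoidance, +1)

33


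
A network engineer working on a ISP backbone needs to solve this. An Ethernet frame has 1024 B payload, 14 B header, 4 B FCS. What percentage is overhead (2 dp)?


Given: payload = 1024 B, header = 14 B, trailer = 4 B
Overhead bytes = header + trailer = 14 + 4 = 18
Total frame = payload + overhead = 1024 + 18 = 1042
Overhead % = 18 / 1042 * 100 = 1.7274% -> 1.73% (2 dp)

1.73


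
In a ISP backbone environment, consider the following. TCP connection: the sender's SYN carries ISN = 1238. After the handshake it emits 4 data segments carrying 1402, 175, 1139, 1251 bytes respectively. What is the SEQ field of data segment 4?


The SYN occupies sequence number ISN = 1238, so the first data byte is ISN + 1 = 1239.
SEQ of data segment i = (ISN + 1) + sum of payload sizes of segments 1..i-1.
Segment 1: SEQ = 1239, payload = 1402 bytes
Segment 2: SEQ = 2641, payload = 175 bytes
Segment 3: SEQ = 2816, payload = 1139 bytes
Segment 4: SEQ = 3955, payload = 1251 bytes
SEQ of segment 4 = 1239 + 1402 + 175 + 1139 = 3955

3955


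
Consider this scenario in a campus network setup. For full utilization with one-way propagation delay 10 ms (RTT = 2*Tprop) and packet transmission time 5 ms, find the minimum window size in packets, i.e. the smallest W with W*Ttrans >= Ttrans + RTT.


Given: Ttrans = 5 ms, RTT = 20 ms (= 2 * Tprop, Tprop = 10 ms)
Time until first ACK returns = Ttrans + RTT = 5 + 20 = 25 ms
Need W * Ttrans >= Ttrans + RTT  ->  W >= (Ttrans + RTT) / Ttrans
(Ttrans + RTT) / Ttrans = 25 / 5 = 5
W_min = ceil(5) = 5

5


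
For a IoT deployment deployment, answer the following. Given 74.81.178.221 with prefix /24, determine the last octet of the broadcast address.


Given: IP = 74.81.178.221, prefix = /24
Host bits = 32 - 24 = 8
Network last octet = 221 AND mask = 0
Host part size = 2^8 - 1 = 255
Broadcast last octet = 0 OR 255 = 255

255


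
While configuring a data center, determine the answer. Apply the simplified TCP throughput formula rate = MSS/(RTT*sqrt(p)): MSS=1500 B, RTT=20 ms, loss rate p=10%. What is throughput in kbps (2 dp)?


Given: MSS = 1500 bytes, RTT = 20 ms, loss = 10%
RTT in seconds = 20 / 1000 = 0.02
Loss rate = 10% = 0.1
sqrt(loss) = sqrt(0.1) = 0.316227766017
Throughput (bytes/s) = 1500 / (0.02 * 0.316227766017) = 237170.8245
Throughput (kbps) = 237170.8245 * 8 / 1000 = 1897.366596 -> 1897.37 kbps (2 dp)

1897.37


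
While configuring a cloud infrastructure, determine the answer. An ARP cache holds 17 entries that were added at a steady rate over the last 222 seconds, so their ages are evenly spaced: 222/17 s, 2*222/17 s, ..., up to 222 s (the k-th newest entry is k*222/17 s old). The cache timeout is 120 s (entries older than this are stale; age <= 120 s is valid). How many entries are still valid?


Ages are k * 222/17 s for k = 1..17 (spacing = 13.0588 s).
Entry k is valid iff k * 222/17 <= 120 iff k <= 17 * 120 / 222 = 9.1892
n_valid = floor(9.1892) = 9
(n_stale = 17 - 9 = 8)

9


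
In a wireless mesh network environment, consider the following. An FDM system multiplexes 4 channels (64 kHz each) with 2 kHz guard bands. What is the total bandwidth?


Given: 4 channels, 64 kHz each, guard = 2 kHz
Channel bandwidth = 4 * 64 = 256 kHz
Guard bands = 3 gaps * 2 kHz = 6 kHz
Total = 256 + 6 = 262 kHz

262


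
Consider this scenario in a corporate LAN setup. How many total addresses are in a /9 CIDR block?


Given: CIDR prefix /9
Host bits = 32 - 9 = 23
Total addresses = 2^23 = 8388608

8388608


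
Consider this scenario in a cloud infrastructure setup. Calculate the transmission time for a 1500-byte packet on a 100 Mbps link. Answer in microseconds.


Given: packet = 1500 bytes, bandwidth = 100 Mbps
Packet in bits = 1500 * 8 = 12000 bits
Bandwidth = 100 * 10^6 = 100000000 bps
Time = 12000 / 100000000 seconds
Time in us = 12000 * 10^6 / 100000000 = 120

120


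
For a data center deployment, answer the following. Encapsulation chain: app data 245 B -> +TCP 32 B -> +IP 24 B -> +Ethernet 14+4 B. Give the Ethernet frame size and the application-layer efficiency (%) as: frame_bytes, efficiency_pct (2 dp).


TCP segment = 245 + 32 = 277 B
IP packet = 277 + 24 = 301 B
Ethernet frame = 301 + 14 + 4 = 319 B
Efficiency = app / frame = 245 / 319 = 0.768025 = 76.8025% -> 76.80% (2 dp)

319, 76.80


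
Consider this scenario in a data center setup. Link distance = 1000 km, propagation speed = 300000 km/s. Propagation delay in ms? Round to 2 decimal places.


Given: distance = 1000 km, speed = 300000 km/s
Delay = distance / speed = 1000 / 300000 seconds
Delay in ms = 1000 * 1000 / 300000
Delay = 3.3333 ms
Rounded to 2 dp = 3.33 ms

3.33


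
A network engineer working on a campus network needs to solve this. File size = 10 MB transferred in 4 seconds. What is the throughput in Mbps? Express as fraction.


Given: file = 10 MB, time = 4 s
File in Mb = 10 * 8 = 80 Mb
Throughput = 80 / 4 Mbps
Throughput = 20 Mbps

20


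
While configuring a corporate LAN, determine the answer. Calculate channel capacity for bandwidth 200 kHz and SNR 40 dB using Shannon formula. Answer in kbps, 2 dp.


Given: B = 200 kHz, SNR = 40 dB
SNR linear = 10^(40/10) = 10000
1 + SNR = 10001
log2(10001) = 13.2878566418
C = 200 * 1000 * 13.2878566418 = 2657571.3284 bps
C = 2657.571328 kbps -> 2657.57 kbps (2 dp)

2657.57


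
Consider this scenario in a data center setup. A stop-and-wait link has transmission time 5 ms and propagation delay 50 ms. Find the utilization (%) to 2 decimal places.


Given: Ttrans = 5 ms, Tprop = 50 ms
RTT = 2 * Tprop = 2 * 50 = 100 ms
U = Ttrans / (Ttrans + RTT)
U = 5 / (5 + 100)
U = 5 / 105 = 0.047619
U% = 4.76%

4.76


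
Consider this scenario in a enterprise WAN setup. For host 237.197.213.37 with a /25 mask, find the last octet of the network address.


Given: IP = 237.197.213.37, prefix = /25
Subnet mask = 255.255.255.128
Last octet of IP: 37
Last octet of mask: 128
Network last octet = 37 AND 128 = 0

0


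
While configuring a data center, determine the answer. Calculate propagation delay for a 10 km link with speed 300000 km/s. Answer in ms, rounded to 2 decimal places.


Given: distance = 10 km, speed = 300000 km/s
Delay = distance / speed = 10 / 300000 seconds
Delay in ms = 10 * 1000 / 300000
Delay = 0.0333 ms
Rounded to 2 dp = 0.03 ms

0.03


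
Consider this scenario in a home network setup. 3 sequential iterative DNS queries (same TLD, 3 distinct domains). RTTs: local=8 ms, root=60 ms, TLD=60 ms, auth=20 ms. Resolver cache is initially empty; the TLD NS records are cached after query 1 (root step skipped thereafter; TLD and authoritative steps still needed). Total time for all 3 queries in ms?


Lookup 1 (cold cache): local + root + TLD + auth = 8 + 60 + 60 + 20 = 148 ms
Lookups 2..3 (TLD NS cached -> skip root; new domain -> still ask TLD and auth): local + TLD + auth = 8 + 60 + 20 = 88 ms each
Remaining 2 lookups: 2 * 88 = 176 ms
Total = 148 + 176 = 324 ms

324


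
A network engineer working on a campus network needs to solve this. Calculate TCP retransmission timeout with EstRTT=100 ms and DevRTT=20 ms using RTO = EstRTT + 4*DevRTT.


Given: EstRTT = 100 ms, DevRTT = 20 ms
Timeout = EstRTT + 4 * DevRTT
4 * DevRTT = 4 * 20 = 80
Timeout = 100 + 80 = 180 ms

180


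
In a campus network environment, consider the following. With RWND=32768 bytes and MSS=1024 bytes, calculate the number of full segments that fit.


Given: RWND = 32768 bytes, MSS = 1024 bytes
Full segments = floor(RWND / MSS)
Full segments = floor(32768 / 1024)
Full segments = floor(32.0) = 32

32


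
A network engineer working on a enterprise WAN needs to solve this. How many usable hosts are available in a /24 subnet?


Given: subnet mask /24
Host bits = 32 - 24 = 8
Total addresses = 2^8 = 256
Usable hosts = 256 - 2 (network + broadcast) = 254

254


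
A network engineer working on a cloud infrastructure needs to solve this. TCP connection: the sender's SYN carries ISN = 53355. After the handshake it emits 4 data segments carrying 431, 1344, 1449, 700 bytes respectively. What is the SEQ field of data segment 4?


The SYN occupies sequence number ISN = 53355, so the first data byte is ISN + 1 = 53356.
SEQ of data segment i = (ISN + 1) + sum of payload sizes of segments 1..i-1.
Segment 1: SEQ = 53356, payload = 431 bytes
Segment 2: SEQ = 53787, payload = 1344 bytes
Segment 3: SEQ = 55131, payload = 1449 bytes
Segment 4: SEQ = 56580, payload = 700 bytes
SEQ of segment 4 = 53356 + 431 + 1344 + 1449 = 56580

56580


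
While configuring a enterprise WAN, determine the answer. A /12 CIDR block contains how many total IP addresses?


Given: CIDR prefix /12
Host bits = 32 - 12 = 20
Total addresses = 2^20 = 1048576

1048576


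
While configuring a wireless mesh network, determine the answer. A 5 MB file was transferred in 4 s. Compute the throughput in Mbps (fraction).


Given: file = 5 MB, time = 4 s
File in Mb = 5 * 8 = 40 Mb
Throughput = 40 / 4 Mbps
Throughput = 10 Mbps

10


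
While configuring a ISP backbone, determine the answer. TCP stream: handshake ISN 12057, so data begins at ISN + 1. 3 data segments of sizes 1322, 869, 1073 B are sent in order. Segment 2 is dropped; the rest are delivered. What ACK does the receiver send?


SYN uses sequence number 12057; first data byte = ISN + 1 = 12058.
Segment 1: SEQ = 12058, len = 1322 B, covers [12058, 13379]
Segment 2: SEQ = 13380, len = 869 B, covers [13380, 14248] [LOST]
Segment 3: SEQ = 14249, len = 1073 B, covers [14249, 15321]
In-order data received: bytes [12058, 13379] (segments 1..1).
Segment 2 missing -> gap begins at byte 13380; later segments buffered out of order.
Cumulative ACK = next expected in-order byte = 12058 + 1322 = 13380

13380


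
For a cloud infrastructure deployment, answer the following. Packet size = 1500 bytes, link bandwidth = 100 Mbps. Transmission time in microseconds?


Given: packet = 1500 bytes, bandwidth = 100 Mbps
Packet in bits = 1500 * 8 = 12000 bits
Bandwidth = 100 * 10^6 = 100000000 bps
Time = 12000 / 100000000 seconds
Time in us = 12000 * 10^6 / 100000000 = 120

120


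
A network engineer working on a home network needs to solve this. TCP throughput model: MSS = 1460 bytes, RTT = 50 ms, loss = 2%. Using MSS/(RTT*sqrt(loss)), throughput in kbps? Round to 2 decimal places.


Given: MSS = 1460 bytes, RTT = 50 ms, loss = 2%
RTT in seconds = 50 / 1000 = 0.05
Loss rate = 2% = 0.02
sqrt(loss) = sqrt(0.02) = 0.141421356237
Throughput (bytes/s) = 1460 / (0.05 * 0.141421356237) = 206475.1801
Throughput (kbps) = 206475.1801 * 8 / 1000 = 1651.801441 -> 1651.80 kbps (2 dp)

1651.80


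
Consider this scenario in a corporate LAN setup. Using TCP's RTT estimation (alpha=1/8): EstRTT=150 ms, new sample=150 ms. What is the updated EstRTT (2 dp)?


Given: EstRTT = 150 ms, SampleRTT = 150 ms, alpha = 1/8
New EstRTT = (1 - alpha) * EstRTT + alpha * SampleRTT
(7/8) * 150 = 131.25
(1/8) * 150 = 18.75
New EstRTT = 131.25 + 18.75 = 150 ms -> 150.00 ms (2 dp)

150.00


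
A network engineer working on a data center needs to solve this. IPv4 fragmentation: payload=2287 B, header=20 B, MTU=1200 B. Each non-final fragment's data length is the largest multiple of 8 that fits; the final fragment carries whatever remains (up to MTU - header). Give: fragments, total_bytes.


Max data per non-final fragment = floor((MTU - header)/8)*8 = floor((1200 - 20)/8)*8 = floor(1180/8)*8 = 1176 B
Final fragment needs no 8-byte alignment: it can carry up to MTU - header = 1180 B
Non-final fragments needed = ceil((payload - 1180) / 1176) = ceil(1107/1176) = ceil(0.9413) = 1
Number of fragments = 1 + 1 = 2
Fragment sizes (data): 1 * 1176 B + 1111 B (last, 1111 <= 1180 OK)
Total bytes sent = payload + n_frags * header = 2287 + 2*20 = 2287 + 40 = 2327 B

2, 2327


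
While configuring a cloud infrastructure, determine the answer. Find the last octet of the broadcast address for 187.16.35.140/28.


Given: IP = 187.16.35.140, prefix = /28
Host bits = 32 - 28 = 4
Network last octet = 140 AND mask = 128
Host part size = 2^4 - 1 = 15
Broadcast last octet = 128 OR 15 = 143

143


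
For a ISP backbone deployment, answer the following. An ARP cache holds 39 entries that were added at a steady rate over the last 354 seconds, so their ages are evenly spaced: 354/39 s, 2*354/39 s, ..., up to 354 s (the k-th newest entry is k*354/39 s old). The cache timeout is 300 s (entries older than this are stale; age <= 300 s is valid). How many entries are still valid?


Ages are k * 354/39 s for k = 1..39 (spacing = 9.0769 s).
Entry k is valid iff k * 354/39 <= 300 iff k <= 39 * 300 / 354 = 33.0508
n_valid = floor(33.0508) = 33
(n_stale = 39 - 33 = 6)

33


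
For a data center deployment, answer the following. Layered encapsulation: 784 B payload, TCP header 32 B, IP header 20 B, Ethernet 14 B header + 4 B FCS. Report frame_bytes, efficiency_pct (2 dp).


TCP segment = 784 + 32 = 816 B
IP packet = 816 + 20 = 836 B
Ethernet frame = 836 + 14 + 4 = 854 B
Efficiency = app / frame = 784 / 854 = 0.918033 = 91.8033% -> 91.80% (2 dp)

854, 91.80


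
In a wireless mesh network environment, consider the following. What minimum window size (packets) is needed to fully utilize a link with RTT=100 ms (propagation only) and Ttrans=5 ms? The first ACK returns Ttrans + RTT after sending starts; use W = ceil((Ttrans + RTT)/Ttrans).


Given: Ttrans = 5 ms, RTT = 100 ms (= 2 * Tprop, Tprop = 50 ms)
Time until first ACK returns = Ttrans + RTT = 5 + 100 = 105 ms
Need W * Ttrans >= Ttrans + RTT  ->  W >= (Ttrans + RTT) / Ttrans
(Ttrans + RTT) / Ttrans = 105 / 5 = 21
W_min = ceil(21) = 21

21


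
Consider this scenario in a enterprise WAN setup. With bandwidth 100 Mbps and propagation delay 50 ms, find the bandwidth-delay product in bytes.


Given: bandwidth = 100 Mbps, delay = 50 ms
BDP in bits = 100 * 10^6 * 50 / 1000
BDP in bits = 5000000
BDP in bytes = 5000000 / 8 = 625000

625000


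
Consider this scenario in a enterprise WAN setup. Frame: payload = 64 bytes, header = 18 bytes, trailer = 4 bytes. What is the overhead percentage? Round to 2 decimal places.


Given: payload = 64 B, header = 18 B, trailer = 4 B
Overhead bytes = header + trailer = 18 + 4 = 22
Total frame = payload + overhead = 64 + 22 = 86
Overhead % = 22 / 86 * 100 = 25.5814% -> 25.58% (2 dp)

25.58


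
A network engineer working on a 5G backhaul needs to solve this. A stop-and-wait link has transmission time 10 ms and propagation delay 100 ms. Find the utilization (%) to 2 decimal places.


Given: Ttrans = 10 ms, Tprop = 100 ms
RTT = 2 * Tprop = 2 * 100 = 200 ms
U = Ttrans / (Ttrans + RTT)
U = 10 / (10 + 200)
U = 10 / 210 = 0.047619
U% = 4.76%

4.76


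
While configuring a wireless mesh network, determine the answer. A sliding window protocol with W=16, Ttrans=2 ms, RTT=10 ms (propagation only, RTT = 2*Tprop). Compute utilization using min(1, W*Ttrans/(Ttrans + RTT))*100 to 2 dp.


Given: W = 16, Ttrans = 2 ms, RTT = 10 ms (= 2 * Tprop, Tprop = 5 ms)
Cycle time = Ttrans + RTT = 2 + 10 = 12 ms (first packet sent until its ACK returns)
W * Ttrans = 16 * 2 = 32 ms of sending per cycle
W * Ttrans / (Ttrans + RTT) = 32 / 12 = 2.666667
U = min(1, 2.666667) = 1.000000
U% = 100.00%

100.00


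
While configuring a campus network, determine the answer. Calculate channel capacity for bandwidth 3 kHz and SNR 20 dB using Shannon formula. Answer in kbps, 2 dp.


Given: B = 3 kHz, SNR = 20 dB
SNR linear = 10^(20/10) = 100
1 + SNR = 101
log2(101) = 6.6582114828
C = 3 * 1000 * 6.6582114828 = 19974.6344 bps
C = 19.974634 kbps -> 19.97 kbps (2 dp)

19.97


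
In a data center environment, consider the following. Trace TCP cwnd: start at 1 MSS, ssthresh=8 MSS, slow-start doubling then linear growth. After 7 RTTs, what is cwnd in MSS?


RTT 0: cwnd = 1 MSS (initial)
RTT 1: cwnd = 2 MSS (slow start, doubled)
RTT 2: cwnd = 4 MSS (slow start, doubled)
RTT 3: cwnd = 8 MSS (slow start, doubled)
RTT 4: cwnd = 9 MSS (congestion avoidance, +1)
RTT 5: cwnd = 10 MSS (congestion avoidance, +1)
RTT 6: cwnd = 11 MSS (congestion avoidance, +1)
RTT 7: cwnd = 12 MSS (congestion avoidance, +1)

12


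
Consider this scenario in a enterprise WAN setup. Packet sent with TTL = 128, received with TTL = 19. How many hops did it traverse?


Given: initial TTL = 128, received TTL = 19
Hops = initial TTL - received TTL
Hops = 128 - 19 = 109

109


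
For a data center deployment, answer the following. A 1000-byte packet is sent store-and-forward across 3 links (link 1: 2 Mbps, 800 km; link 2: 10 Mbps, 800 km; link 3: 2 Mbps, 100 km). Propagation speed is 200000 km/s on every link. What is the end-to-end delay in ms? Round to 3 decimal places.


Packet = 1000 bytes = 8000 bits. Store-and-forward: sum (t_trans + t_prop) per link.
Link 1: t_trans = 8000/(2*10^6) s = 4.0000 ms; t_prop = 800/200000 s = 4.0000 ms; subtotal = 8.0000 ms
Link 2: t_trans = 8000/(10*10^6) s = 0.8000 ms; t_prop = 800/200000 s = 4.0000 ms; subtotal = 4.8000 ms
Link 3: t_trans = 8000/(2*10^6) s = 4.0000 ms; t_prop = 100/200000 s = 0.5000 ms; subtotal = 4.5000 ms
End-to-end = 8.0000 + 4.8000 + 4.5000 = 17.3000 ms -> 17.300 ms (3 dp)

17.300


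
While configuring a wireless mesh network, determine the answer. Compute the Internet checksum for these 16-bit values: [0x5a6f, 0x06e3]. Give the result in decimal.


Given words: [0x5a6f, 0x06e3]
Step 1: Sum all words
Raw sum = 23151 + 1763 = 24914
One's complement = ~24914 & 0xFFFF = 40621

40621


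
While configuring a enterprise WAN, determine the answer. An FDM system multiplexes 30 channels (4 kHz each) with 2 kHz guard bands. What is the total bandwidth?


Given: 30 channels, 4 kHz each, guard = 2 kHz
Channel bandwidth = 30 * 4 = 120 kHz
Guard bands = 29 gaps * 2 kHz = 58 kHz
Total = 120 + 58 = 178 kHz

178


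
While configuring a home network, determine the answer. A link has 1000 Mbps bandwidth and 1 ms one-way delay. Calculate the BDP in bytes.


Given: bandwidth = 1000 Mbps, delay = 1 ms
BDP in bits = 1000 * 10^6 * 1 / 1000
BDP in bits = 1000000
BDP in bytes = 1000000 / 8 = 125000

125000


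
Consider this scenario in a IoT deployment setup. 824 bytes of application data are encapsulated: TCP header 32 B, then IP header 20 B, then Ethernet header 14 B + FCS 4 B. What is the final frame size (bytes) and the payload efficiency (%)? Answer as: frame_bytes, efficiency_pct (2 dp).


TCP segment = 824 + 32 = 856 B
IP packet = 856 + 20 = 876 B
Ethernet frame = 876 + 14 + 4 = 894 B
Efficiency = app / frame = 824 / 894 = 0.921700 = 92.1700% -> 92.17% (2 dp)

894, 92.17


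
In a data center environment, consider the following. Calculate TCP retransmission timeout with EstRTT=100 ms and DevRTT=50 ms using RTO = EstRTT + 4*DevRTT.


Given: EstRTT = 100 ms, DevRTT = 50 ms
Timeout = EstRTT + 4 * DevRTT
4 * DevRTT = 4 * 50 = 200
Timeout = 100 + 200 = 300 ms

300


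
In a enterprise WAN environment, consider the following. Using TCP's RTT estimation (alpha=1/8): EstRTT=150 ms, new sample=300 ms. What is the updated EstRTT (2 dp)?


Given: EstRTT = 150 ms, SampleRTT = 300 ms, alpha = 1/8
New EstRTT = (1 - alpha) * EstRTT + alpha * SampleRTT
(7/8) * 150 = 131.25
(1/8) * 300 = 37.5
New EstRTT = 131.25 + 37.5 = 168.75 ms -> 168.75 ms (2 dp)

168.75


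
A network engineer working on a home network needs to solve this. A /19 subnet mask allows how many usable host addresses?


Given: subnet mask /19
Host bits = 32 - 19 = 13
Total addresses = 2^13 = 8192
Usable hosts = 8192 - 2 (network + broadcast) = 8190

8190


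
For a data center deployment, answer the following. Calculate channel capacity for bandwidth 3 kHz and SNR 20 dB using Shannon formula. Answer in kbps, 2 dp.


Given: B = 3 kHz, SNR = 20 dB
SNR linear = 10^(20/10) = 100
1 + SNR = 101
log2(101) = 6.6582114828
C = 3 * 1000 * 6.6582114828 = 19974.6344 bps
C = 19.974634 kbps -> 19.97 kbps (2 dp)

19.97


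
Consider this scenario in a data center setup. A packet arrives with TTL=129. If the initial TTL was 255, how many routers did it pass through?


Given: initial TTL = 255, received TTL = 129
Hops = initial TTL - received TTL
Hops = 255 - 129 = 126

126


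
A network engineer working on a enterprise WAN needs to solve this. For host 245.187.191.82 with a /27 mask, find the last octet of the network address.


Given: IP = 245.187.191.82, prefix = /27
Subnet mask = 255.255.255.224
Last octet of IP: 82
Last octet of mask: 224
Network last octet = 82 AND 224 = 64

64


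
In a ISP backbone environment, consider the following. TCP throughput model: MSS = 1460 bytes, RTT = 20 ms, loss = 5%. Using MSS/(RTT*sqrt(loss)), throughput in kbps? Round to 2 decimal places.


Given: MSS = 1460 bytes, RTT = 20 ms, loss = 5%
RTT in seconds = 20 / 1000 = 0.02
Loss rate = 5% = 0.05
sqrt(loss) = sqrt(0.05) = 0.223606797750
Throughput (bytes/s) = 1460 / (0.02 * 0.223606797750) = 326465.9247
Throughput (kbps) = 326465.9247 * 8 / 1000 = 2611.727398 -> 2611.73 kbps (2 dp)

2611.73


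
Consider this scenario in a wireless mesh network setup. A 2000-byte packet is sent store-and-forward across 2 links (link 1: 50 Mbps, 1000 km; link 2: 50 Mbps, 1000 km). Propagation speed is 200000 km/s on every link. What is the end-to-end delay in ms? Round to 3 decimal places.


Packet = 2000 bytes = 16000 bits. Store-and-forward: sum (t_trans + t_prop) per link.
Link 1: t_trans = 16000/(50*10^6) s = 0.3200 ms; t_prop = 1000/200000 s = 5.0000 ms; subtotal = 5.3200 ms
Link 2: t_trans = 16000/(50*10^6) s = 0.3200 ms; t_prop = 1000/200000 s = 5.0000 ms; subtotal = 5.3200 ms
End-to-end = 5.3200 + 5.3200 = 10.6400 ms -> 10.640 ms (3 dp)

10.640


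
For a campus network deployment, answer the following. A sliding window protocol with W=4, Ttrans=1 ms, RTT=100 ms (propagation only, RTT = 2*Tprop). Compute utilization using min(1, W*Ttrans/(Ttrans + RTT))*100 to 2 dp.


Given: W = 4, Ttrans = 1 ms, RTT = 100 ms (= 2 * Tprop, Tprop = 50 ms)
Cycle time = Ttrans + RTT = 1 + 100 = 101 ms (first packet sent until its ACK returns)
W * Ttrans = 4 * 1 = 4 ms of sending per cycle
W * Ttrans / (Ttrans + RTT) = 4 / 101 = 0.039604
U = min(1, 0.039604) = 0.039604
U% = 3.96%

3.96


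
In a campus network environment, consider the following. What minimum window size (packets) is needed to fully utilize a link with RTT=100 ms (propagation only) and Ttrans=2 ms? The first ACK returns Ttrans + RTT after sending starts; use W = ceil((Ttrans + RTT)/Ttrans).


Given: Ttrans = 2 ms, RTT = 100 ms (= 2 * Tprop, Tprop = 50 ms)
Time until first ACK returns = Ttrans + RTT = 2 + 100 = 102 ms
Need W * Ttrans >= Ttrans + RTT  ->  W >= (Ttrans + RTT) / Ttrans
(Ttrans + RTT) / Ttrans = 102 / 2 = 51
W_min = ceil(51) = 51

51


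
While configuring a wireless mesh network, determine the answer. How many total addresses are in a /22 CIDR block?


Given: CIDR prefix /22
Host bits = 32 - 22 = 10
Total addresses = 2^10 = 1024

1024


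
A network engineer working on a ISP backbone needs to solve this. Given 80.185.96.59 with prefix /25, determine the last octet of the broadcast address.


Given: IP = 80.185.96.59, prefix = /25
Host bits = 32 - 25 = 7
Network last octet = 59 AND mask = 0
Host part size = 2^7 - 1 = 127
Broadcast last octet = 0 OR 127 = 127

127


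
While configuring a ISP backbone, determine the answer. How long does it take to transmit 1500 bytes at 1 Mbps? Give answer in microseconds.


Given: packet = 1500 bytes, bandwidth = 1 Mbps
Packet in bits = 1500 * 8 = 12000 bits
Bandwidth = 1 * 10^6 = 1000000 bps
Time = 12000 / 1000000 seconds
Time in us = 12000 * 10^6 / 1000000 = 12000

12000


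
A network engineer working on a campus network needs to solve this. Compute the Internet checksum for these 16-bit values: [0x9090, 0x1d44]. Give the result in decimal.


Given words: [0x9090, 0x1d44]
Step 1: Sum all words
Raw sum = 37008 + 7492 = 44500
One's complement = ~44500 & 0xFFFF = 21035

21035


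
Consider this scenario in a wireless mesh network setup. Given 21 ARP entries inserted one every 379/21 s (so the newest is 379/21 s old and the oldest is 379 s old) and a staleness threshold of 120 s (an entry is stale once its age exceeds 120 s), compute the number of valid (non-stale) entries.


Ages are k * 379/21 s for k = 1..21 (spacing = 18.0476 s).
Entry k is valid iff k * 379/21 <= 120 iff k <= 21 * 120 / 379 = 6.6491
n_valid = floor(6.6491) = 6
(n_stale = 21 - 6 = 15)

6


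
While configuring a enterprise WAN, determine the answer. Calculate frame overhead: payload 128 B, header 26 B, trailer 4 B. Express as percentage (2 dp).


Given: payload = 128 B, header = 26 B, trailer = 4 B
Overhead bytes = header + trailer = 26 + 4 = 30
Total frame = payload + overhead = 128 + 30 = 158
Overhead % = 30 / 158 * 100 = 18.9873% -> 18.99% (2 dp)

18.99


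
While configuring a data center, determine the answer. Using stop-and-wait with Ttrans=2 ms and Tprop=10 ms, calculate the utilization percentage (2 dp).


Given: Ttrans = 2 ms, Tprop = 10 ms
RTT = 2 * Tprop = 2 * 10 = 20 ms
U = Ttrans / (Ttrans + RTT)
U = 2 / (2 + 20)
U = 2 / 22 = 0.090909
U% = 9.09%

9.09


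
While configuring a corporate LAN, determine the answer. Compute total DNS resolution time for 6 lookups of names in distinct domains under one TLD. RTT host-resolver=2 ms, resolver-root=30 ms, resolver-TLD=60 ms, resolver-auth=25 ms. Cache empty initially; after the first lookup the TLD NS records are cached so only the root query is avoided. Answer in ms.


Lookup 1 (cold cache): local + root + TLD + auth = 2 + 30 + 60 + 25 = 117 ms
Lookups 2..6 (TLD NS cached -> skip root; new domain -> still ask TLD and auth): local + TLD + auth = 2 + 60 + 25 = 87 ms each
Remaining 5 lookups: 5 * 87 = 435 ms
Total = 117 + 435 = 552 ms

552


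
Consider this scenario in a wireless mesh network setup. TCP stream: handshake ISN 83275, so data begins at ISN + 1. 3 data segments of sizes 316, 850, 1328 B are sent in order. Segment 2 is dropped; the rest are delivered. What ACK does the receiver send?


SYN uses sequence number 83275; first data byte = ISN + 1 = 83276.
Segment 1: SEQ = 83276, len = 316 B, covers [83276, 83591]
Segment 2: SEQ = 83592, len = 850 B, covers [83592, 84441] [LOST]
Segment 3: SEQ = 84442, len = 1328 B, covers [84442, 85769]
In-order data received: bytes [83276, 83591] (segments 1..1).
Segment 2 missing -> gap begins at byte 83592; later segments buffered out of order.
Cumulative ACK = next expected in-order byte = 83276 + 316 = 83592

83592


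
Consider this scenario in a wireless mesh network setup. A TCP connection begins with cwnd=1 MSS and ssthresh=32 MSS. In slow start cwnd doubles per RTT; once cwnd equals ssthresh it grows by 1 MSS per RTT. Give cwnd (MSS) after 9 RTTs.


RTT 0: cwnd = 1 MSS (initial)
RTT 1: cwnd = 2 MSS (slow start, doubled)
RTT 2: cwnd = 4 MSS (slow start, doubled)
RTT 3: cwnd = 8 MSS (slow start, doubled)
RTT 4: cwnd = 16 MSS (slow start, doubled)
RTT 5: cwnd = 32 MSS (slow start, doubled)
RTT 6: cwnd = 33 MSS (congestion avoidance, +1)
RTT 7: cwnd = 34 MSS (congestion avoidance, +1)
RTT 8: cwnd = 35 MSS (congestion avoidance, +1)
RTT 9: cwnd = 36 MSS (congestion avoidance, +1)

36


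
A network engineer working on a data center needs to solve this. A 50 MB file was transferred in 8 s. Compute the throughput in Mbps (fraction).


Given: file = 50 MB, time = 8 s
File in Mb = 50 * 8 = 400 Mb
Throughput = 400 / 8 Mbps
Throughput = 50 Mbps

50


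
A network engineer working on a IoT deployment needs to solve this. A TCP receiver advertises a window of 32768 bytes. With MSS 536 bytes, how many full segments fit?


Given: RWND = 32768 bytes, MSS = 536 bytes
Full segments = floor(RWND / MSS)
Full segments = floor(32768 / 536)
Full segments = floor(61.1343) = 61

61


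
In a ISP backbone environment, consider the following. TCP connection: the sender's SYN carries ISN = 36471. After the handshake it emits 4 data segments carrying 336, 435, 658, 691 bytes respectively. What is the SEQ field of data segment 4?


The SYN occupies sequence number ISN = 36471, so the first data byte is ISN + 1 = 36472.
SEQ of data segment i = (ISN + 1) + sum of payload sizes of segments 1..i-1.
Segment 1: SEQ = 36472, payload = 336 bytes
Segment 2: SEQ = 36808, payload = 435 bytes
Segment 3: SEQ = 37243, payload = 658 bytes
Segment 4: SEQ = 37901, payload = 691 bytes
SEQ of segment 4 = 36472 + 336 + 435 + 658 = 37901

37901


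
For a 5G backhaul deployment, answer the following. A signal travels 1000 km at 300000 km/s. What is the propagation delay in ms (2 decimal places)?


Given: distance = 1000 km, speed = 300000 km/s
Delay = distance / speed = 1000 / 300000 seconds
Delay in ms = 1000 * 1000 / 300000
Delay = 3.3333 ms
Rounded to 2 dp = 3.33 ms

3.33


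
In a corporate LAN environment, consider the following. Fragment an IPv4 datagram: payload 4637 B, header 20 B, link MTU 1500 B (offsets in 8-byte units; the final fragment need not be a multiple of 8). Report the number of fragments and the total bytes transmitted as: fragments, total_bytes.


Max data per non-final fragment = floor((MTU - header)/8)*8 = floor((1500 - 20)/8)*8 = floor(1480/8)*8 = 1480 B
Final fragment needs no 8-byte alignment: it can carry up to MTU - header = 1480 B
Non-final fragments needed = ceil((payload - 1480) / 1480) = ceil(3157/1480) = ceil(2.1331) = 3
Number of fragments = 3 + 1 = 4
Fragment sizes (data): 3 * 1480 B + 197 B (last, 197 <= 1480 OK)
Total bytes sent = payload + n_frags * header = 4637 + 4*20 = 4637 + 80 = 4717 B

4, 4717


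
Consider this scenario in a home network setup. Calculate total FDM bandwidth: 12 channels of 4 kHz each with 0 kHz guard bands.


Given: 12 channels, 4 kHz each, guard = 0 kHz
Channel bandwidth = 12 * 4 = 48 kHz
Guard bands = 11 gaps * 0 kHz = 0 kHz
Total = 48 + 0 = 48 kHz

48


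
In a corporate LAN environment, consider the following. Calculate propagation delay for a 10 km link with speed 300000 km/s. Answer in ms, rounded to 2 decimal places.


Given: distance = 10 km, speed = 300000 km/s
Delay = distance / speed = 10 / 300000 seconds
Delay in ms = 10 * 1000 / 300000
Delay = 0.0333 ms
Rounded to 2 dp = 0.03 ms

0.03


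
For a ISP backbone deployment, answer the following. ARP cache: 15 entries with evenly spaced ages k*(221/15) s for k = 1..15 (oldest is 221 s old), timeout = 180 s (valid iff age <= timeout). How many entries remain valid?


Ages are k * 221/15 s for k = 1..15 (spacing = 14.7333 s).
Entry k is valid iff k * 221/15 <= 180 iff k <= 15 * 180 / 221 = 12.2172
n_valid = floor(12.2172) = 12
(n_stale = 15 - 12 = 3)

12


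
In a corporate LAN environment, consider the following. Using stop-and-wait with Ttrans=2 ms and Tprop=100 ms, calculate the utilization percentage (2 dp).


Given: Ttrans = 2 ms, Tprop = 100 ms
RTT = 2 * Tprop = 2 * 100 = 200 ms
U = Ttrans / (Ttrans + RTT)
U = 2 / (2 + 200)
U = 2 / 202 = 0.009901
U% = 0.99%

0.99


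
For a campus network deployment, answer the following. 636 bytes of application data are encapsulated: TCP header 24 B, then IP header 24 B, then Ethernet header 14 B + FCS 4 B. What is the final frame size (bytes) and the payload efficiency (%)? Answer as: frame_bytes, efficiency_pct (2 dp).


TCP segment = 636 + 24 = 660 B
IP packet = 660 + 24 = 684 B
Ethernet frame = 684 + 14 + 4 = 702 B
Efficiency = app / frame = 636 / 702 = 0.905983 = 90.5983% -> 90.60% (2 dp)

702, 90.60


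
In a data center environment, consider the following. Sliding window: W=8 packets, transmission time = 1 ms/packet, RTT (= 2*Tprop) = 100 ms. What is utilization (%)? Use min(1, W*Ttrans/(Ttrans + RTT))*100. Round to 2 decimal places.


Given: W = 8, Ttrans = 1 ms, RTT = 100 ms (= 2 * Tprop, Tprop = 50 ms)
Cycle time = Ttrans + RTT = 1 + 100 = 101 ms (first packet sent until its ACK returns)
W * Ttrans = 8 * 1 = 8 ms of sending per cycle
W * Ttrans / (Ttrans + RTT) = 8 / 101 = 0.079208
U = min(1, 0.079208) = 0.079208
U% = 7.92%

7.92


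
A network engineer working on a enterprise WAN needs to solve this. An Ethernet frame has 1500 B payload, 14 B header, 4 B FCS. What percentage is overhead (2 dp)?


Given: payload = 1500 B, header = 14 B, trailer = 4 B
Overhead bytes = header + trailer = 14 + 4 = 18
Total frame = payload + overhead = 1500 + 18 = 1518
Overhead % = 18 / 1518 * 100 = 1.1858% -> 1.19% (2 dp)

1.19


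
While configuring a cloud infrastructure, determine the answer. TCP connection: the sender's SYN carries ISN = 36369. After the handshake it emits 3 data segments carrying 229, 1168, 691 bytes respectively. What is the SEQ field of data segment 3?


The SYN occupies sequence number ISN = 36369, so the first data byte is ISN + 1 = 36370.
SEQ of data segment i = (ISN + 1) + sum of payload sizes of segments 1..i-1.
Segment 1: SEQ = 36370, payload = 229 bytes
Segment 2: SEQ = 36599, payload = 1168 bytes
Segment 3: SEQ = 37767, payload = 691 bytes
SEQ of segment 3 = 36370 + 229 + 1168 = 37767

37767


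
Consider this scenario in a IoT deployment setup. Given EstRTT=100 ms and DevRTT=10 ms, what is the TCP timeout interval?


Given: EstRTT = 100 ms, DevRTT = 10 ms
Timeout = EstRTT + 4 * DevRTT
4 * DevRTT = 4 * 10 = 40
Timeout = 100 + 40 = 140 ms

140


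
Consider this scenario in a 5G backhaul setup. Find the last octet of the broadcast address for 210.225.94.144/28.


Given: IP = 210.225.94.144, prefix = /28
Host bits = 32 - 28 = 4
Network last octet = 144 AND mask = 144
Host part size = 2^4 - 1 = 15
Broadcast last octet = 144 OR 15 = 159

159


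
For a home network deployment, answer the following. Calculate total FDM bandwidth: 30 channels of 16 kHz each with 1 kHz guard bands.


Given: 30 channels, 16 kHz each, guard = 1 kHz
Channel bandwidth = 30 * 16 = 480 kHz
Guard bands = 29 gaps * 1 kHz = 29 kHz
Total = 480 + 29 = 509 kHz

509


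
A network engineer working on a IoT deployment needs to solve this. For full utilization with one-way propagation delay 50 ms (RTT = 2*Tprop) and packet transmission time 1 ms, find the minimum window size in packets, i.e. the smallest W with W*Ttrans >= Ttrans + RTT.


Given: Ttrans = 1 ms, RTT = 100 ms (= 2 * Tprop, Tprop = 50 ms)
Time until first ACK returns = Ttrans + RTT = 1 + 100 = 101 ms
Need W * Ttrans >= Ttrans + RTT  ->  W >= (Ttrans + RTT) / Ttrans
(Ttrans + RTT) / Ttrans = 101 / 1 = 101
W_min = ceil(101) = 101

101


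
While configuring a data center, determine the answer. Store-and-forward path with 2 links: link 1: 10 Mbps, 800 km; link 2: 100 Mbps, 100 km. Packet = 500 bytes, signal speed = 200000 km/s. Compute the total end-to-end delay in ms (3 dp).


Packet = 500 bytes = 4000 bits. Store-and-forward: sum (t_trans + t_prop) per link.
Link 1: t_trans = 4000/(10*10^6) s = 0.4000 ms; t_prop = 800/200000 s = 4.0000 ms; subtotal = 4.4000 ms
Link 2: t_trans = 4000/(100*10^6) s = 0.0400 ms; t_prop = 100/200000 s = 0.5000 ms; subtotal = 0.5400 ms
End-to-end = 4.4000 + 0.5400 = 4.9400 ms -> 4.940 ms (3 dp)

4.940


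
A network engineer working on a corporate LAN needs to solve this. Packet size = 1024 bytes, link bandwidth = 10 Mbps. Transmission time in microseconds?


Given: packet = 1024 bytes, bandwidth = 10 Mbps
Packet in bits = 1024 * 8 = 8192 bits
Bandwidth = 10 * 10^6 = 10000000 bps
Time = 8192 / 10000000 seconds
Time in us = 8192 * 10^6 / 10000000 = 819.2

819.2


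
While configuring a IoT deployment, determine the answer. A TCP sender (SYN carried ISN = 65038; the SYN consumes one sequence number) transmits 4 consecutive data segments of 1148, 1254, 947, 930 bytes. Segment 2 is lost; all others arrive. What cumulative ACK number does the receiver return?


SYN uses sequence number 65038; first data byte = ISN + 1 = 65039.
Segment 1: SEQ = 65039, len = 1148 B, covers [65039, 66186]
Segment 2: SEQ = 66187, len = 1254 B, covers [66187, 67440] [LOST]
Segment 3: SEQ = 67441, len = 947 B, covers [67441, 68387]
Segment 4: SEQ = 68388, len = 930 B, covers [68388, 69317]
In-order data received: bytes [65039, 66186] (segments 1..1).
Segment 2 missing -> gap begins at byte 66187; later segments buffered out of order.
Cumulative ACK = next expected in-order byte = 65039 + 1148 = 66187

66187


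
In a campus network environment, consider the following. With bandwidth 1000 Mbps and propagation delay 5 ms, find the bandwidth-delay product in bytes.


Given: bandwidth = 1000 Mbps, delay = 5 ms
BDP in bits = 1000 * 10^6 * 5 / 1000
BDP in bits = 5000000
BDP in bytes = 5000000 / 8 = 625000

625000


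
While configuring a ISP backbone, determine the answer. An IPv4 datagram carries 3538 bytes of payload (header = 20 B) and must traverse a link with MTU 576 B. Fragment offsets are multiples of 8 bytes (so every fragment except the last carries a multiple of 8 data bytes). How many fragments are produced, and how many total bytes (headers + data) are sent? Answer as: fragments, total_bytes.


Max data per non-final fragment = floor((MTU - header)/8)*8 = floor((576 - 20)/8)*8 = floor(556/8)*8 = 552 B
Final fragment needs no 8-byte alignment: it can carry up to MTU - header = 556 B
Non-final fragments needed = ceil((payload - 556) / 552) = ceil(2982/552) = ceil(5.4022) = 6
Number of fragments = 6 + 1 = 7
Fragment sizes (data): 6 * 552 B + 226 B (last, 226 <= 556 OK)
Total bytes sent = payload + n_frags * header = 3538 + 7*20 = 3538 + 140 = 3678 B

7, 3678
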